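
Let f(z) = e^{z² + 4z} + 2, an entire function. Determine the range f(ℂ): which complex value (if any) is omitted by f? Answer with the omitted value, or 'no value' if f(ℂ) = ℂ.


Little Picard bounds the complement of f(ℂ) to at most one point.
The exponent g(z) = z² + 4z is a nonconstant polynomial, hence surjective onto ℂ. So e^{g(z)} takes every value in {e^w : w ∈ ℂ} = ℂ ∖ {0}. Adding 2 shifts the range to ℂ ∖ {2}. f omits exactly 2.

Omitted value: 2.


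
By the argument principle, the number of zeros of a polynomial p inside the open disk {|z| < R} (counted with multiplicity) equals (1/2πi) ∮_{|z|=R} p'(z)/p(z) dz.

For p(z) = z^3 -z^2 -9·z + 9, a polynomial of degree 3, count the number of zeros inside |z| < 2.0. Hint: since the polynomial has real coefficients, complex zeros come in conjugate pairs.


The zeros of p are: 3, -3, 1.
Their magnitudes are: 3, 3, 1.
Zeros with |z| < R = 2.0: 1.
Count = 1.
By the argument principle, (1/2πi) ∮_{|z|=R} p'(z)/p(z) dz equals exactly this count.

Number of zeros inside |z| < 2.0: 1.


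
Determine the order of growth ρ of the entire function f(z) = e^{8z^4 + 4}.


|e^{8z^4 + 4}| = e^{Re(8·z^4) + 4} ≤ e^{8|z|^4 + 4} = e^{8r^4 + 4} on |z| = r, so ρ ≤ 4. Choosing z on |z|=r so that 8·z^4 is real positive (always possible by picking arg z appropriately) gives |f(z)| = e^{8r^4 + 4}, matching the bound. The additive constant 4 does not affect log log M(r) ~ 4·log r. Hence ρ = 4.
Therefore ρ = 4.

Order ρ = 4.


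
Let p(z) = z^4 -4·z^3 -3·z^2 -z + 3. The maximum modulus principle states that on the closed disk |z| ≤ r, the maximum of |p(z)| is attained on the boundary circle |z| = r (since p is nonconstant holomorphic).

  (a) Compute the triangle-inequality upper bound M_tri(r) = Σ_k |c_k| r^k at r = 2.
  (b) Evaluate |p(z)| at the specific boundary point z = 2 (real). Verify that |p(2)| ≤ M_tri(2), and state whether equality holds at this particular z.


Coefficients: c_0 = 3, c_1 = -1, c_2 = -3, c_3 = -4, c_4 = 1. Radius r = 2.
Part (a). Triangle bound: M_tri(r) = Σ_k |c_k| r^k
  = |3|·2^0 + |-1|·2^1 + |-3|·2^2 + |-4|·2^3 + |1|·2^4
  = 3 + 2 + 12 + 32 + 16 = 65.
This bounds M(r) := max_{|z|=r} |p(z)| from above; equality holds iff all terms c_k z^k can be made to align in phase at a single z on |z|=r.
Part (b). At z = 2 (real, on the circle |z| = r):
  p(2) = (3)·2^0 + (-1)·2^1 + (-3)·2^2 + (-4)·2^3 + (1)·2^4 = -27.
  |p(2)| = 27.
Check: |p(2)| = 27 ≤ 65 = M_tri(2). ✓ Equality does not hold at z = 2 (the coefficients have mixed signs, so the terms do not all align in phase there).

M_tri(2) = 65; |p(2)| = 27; equality at z=2: no.


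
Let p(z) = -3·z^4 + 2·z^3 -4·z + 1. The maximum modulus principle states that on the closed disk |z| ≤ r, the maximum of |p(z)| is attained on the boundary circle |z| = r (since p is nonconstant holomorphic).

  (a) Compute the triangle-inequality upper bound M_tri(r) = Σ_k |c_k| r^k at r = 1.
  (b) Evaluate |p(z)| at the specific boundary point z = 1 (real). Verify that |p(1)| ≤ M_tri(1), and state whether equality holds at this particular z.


Coefficients: c_0 = 1, c_1 = -4, c_2 = 0, c_3 = 2, c_4 = -3. Radius r = 1.
Part (a). Triangle bound: M_tri(r) = Σ_k |c_k| r^k
  = |1|·1^0 + |-4|·1^1 + |0|·1^2 + |2|·1^3 + |-3|·1^4
  = 1 + 4 + 0 + 2 + 3 = 10.
This bounds M(r) := max_{|z|=r} |p(z)| from above; equality holds iff all terms c_k z^k can be made to align in phase at a single z on |z|=r.
Part (b). At z = 1 (real, on the circle |z| = r):
  p(1) = (1)·1^0 + (-4)·1^1 + (0)·1^2 + (2)·1^3 + (-3)·1^4 = -4.
  |p(1)| = 4.
Check: |p(1)| = 4 ≤ 10 = M_tri(1). ✓ Equality does not hold at z = 1 (the coefficients have mixed signs, so the terms do not all align in phase there).

M_tri(1) = 10; |p(1)| = 4; equality at z=1: no.


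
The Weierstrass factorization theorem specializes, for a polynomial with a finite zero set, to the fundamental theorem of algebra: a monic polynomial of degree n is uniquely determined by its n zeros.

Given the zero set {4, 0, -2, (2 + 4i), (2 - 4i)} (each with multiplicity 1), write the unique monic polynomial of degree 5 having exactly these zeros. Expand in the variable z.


The polynomial is p(z) = ∏_{α ∈ S} (z − α), where S = {4, 0, -2, (2 + 4i), (2 - 4i)}.
Expanding the product yields: p(z) = z^5 -6·z^4 + 20·z^3 -8·z^2 -160·z.
Note conjugate pairs combine to real quadratics: (z − (2+4i))(z − (2−4i)) = z² − 4z + 20.
The resulting polynomial has degree 5 and real coefficients as required.

p(z) = z^5 -6·z^4 + 20·z^3 -8·z^2 -160·z.


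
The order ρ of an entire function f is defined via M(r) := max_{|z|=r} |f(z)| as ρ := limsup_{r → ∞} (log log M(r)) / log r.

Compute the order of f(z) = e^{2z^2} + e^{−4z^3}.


Each summand is entire of order 2 and 3 respectively (as in the single-exponential case). The order of a sum is at most the max of the orders, so ρ ≤ 3. For the lower bound: on |z|=r choose arg z so that -4z^3 is real positive; then |e^{-4z^3}| = e^{4r^3} while |e^{2z^2}| ≤ e^{2r^2} = o(e^{4r^3}). So |f| ≥ e^{4r^3}(1 − o(1)) and ρ ≥ 3. Hence ρ = max(2, 3) = 3.
Therefore ρ = 3.

Order ρ = 3.


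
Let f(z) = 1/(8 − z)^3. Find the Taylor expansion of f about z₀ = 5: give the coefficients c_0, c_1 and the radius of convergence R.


Let w = z − z₀, so z = z₀ + w.
Then 8 − z = 8 − (z₀ + w) = (8 − z₀) − w = 3 − w.
f(z) = 1/(3 − w)^3 = (1/(3)^3) · (1 − w/(3))^{−3}.
By the binomial series (1−u)^{−3} = Σ_{n≥0} C(n+2, 2) u^n for |u|<1, with u = w/(3):
  c_n = C(n+2, 2) / (3)^(n+3).
  c_0 = 1/(3)^3 = 1/27.
  c_1 = 3/(3)^4 = 1/27.
The series is valid for |w/d| < 1, i.e. |z − z₀| < |d|.
Radius of convergence: R = |8 − z₀| = |3| = 3 (distance from z₀ to the singularity z = 8).

c_0 = 1/27, c_1 = 1/27; R = 3.


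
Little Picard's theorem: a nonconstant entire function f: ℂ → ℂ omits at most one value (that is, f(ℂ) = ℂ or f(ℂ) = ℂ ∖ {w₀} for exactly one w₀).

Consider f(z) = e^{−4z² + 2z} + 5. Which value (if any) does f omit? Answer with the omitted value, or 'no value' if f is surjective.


Little Picard bounds the complement of f(ℂ) to at most one point.
The exponent g(z) = −4z² + 2z is a nonconstant polynomial, hence surjective onto ℂ. So e^{g(z)} takes every value in {e^w : w ∈ ℂ} = ℂ ∖ {0}. Adding 5 shifts the range to ℂ ∖ {5}. f omits exactly 5.

Omitted value: 5.


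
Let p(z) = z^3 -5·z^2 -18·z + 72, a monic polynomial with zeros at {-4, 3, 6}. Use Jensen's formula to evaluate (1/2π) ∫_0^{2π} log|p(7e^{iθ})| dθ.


Zeros: -4, 3, 6; r = 7.
Inside |z| < r: -4, 3, 6. Outside (|z| ≥ r): ∅.
p(0) = 72, so log|p(0)| = log(72) = 4.2767.
Apply Jensen: I(r) = log|p(0)| + Σ_k log(r/|z_k|), summed over zeros inside |z| < r.
  log(r/|z_k|) for z_k = -4: log(7/4) = 0.5596
  log(r/|z_k|) for z_k = 3: log(7/3) = 0.8473
  log(r/|z_k|) for z_k = 6: log(7/6) = 0.1542
Sum over inside zeros: 1.5611.
I(r) = log|p(0)| + (inside sum) = 4.2767 + 1.5611 = 5.8377.
Closed form (all zeros inside, monic): I(r) = n·log(r) = 3·log(7) = 5.8377. ✓

I(r) ≈ 5.8377.


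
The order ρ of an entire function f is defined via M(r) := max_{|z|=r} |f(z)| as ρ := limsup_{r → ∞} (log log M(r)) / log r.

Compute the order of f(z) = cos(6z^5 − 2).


Write cos(w) = (e^{iw} ± e^{−iw})/(2 or 2i), so |cos(w)| ≤ e^{|w|}. With w = 6z^5 − 2, |w| ≤ 6r^5 + 2 on |z|=r, giving M(r) ≤ e^{6r^5 + 2} and ρ ≤ 5. For the lower bound, choose z on |z|=r with 6z^5 purely imaginary of modulus 6r^5; then |cos(6z^5 − 2)| grows like e^{6r^5}/2, so ρ ≥ 5. Hence ρ = 5.
Therefore ρ = 5.

Order ρ = 5.


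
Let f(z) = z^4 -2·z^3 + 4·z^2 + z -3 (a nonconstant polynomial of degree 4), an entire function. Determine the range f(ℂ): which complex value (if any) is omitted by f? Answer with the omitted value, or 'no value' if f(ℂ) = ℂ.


Little Picard bounds the complement of f(ℂ) to at most one point.
For every w ∈ ℂ, the equation p(z) − w = 0 is a nonconstant polynomial in z and hence has at least one root by the fundamental theorem of algebra. So p is surjective onto ℂ, omitting no value.

Omitted value: no value.


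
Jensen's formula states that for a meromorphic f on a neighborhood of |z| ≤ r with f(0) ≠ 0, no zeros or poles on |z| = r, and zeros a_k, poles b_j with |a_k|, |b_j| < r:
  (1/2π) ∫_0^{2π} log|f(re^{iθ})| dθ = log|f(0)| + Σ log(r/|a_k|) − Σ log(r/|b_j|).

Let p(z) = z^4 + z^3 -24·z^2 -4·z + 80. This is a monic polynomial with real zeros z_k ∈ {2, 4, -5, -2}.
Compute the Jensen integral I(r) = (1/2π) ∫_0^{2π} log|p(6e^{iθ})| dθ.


Zeros: -5, -2, 2, 4; r = 6.
Inside |z| < r: -5, -2, 2, 4. Outside (|z| ≥ r): ∅.
p(0) = 80, so log|p(0)| = log(80) = 4.3820.
Apply Jensen: I(r) = log|p(0)| + Σ_k log(r/|z_k|), summed over zeros inside |z| < r.
  log(r/|z_k|) for z_k = 2: log(6/2) = 1.0986
  log(r/|z_k|) for z_k = 4: log(6/4) = 0.4055
  log(r/|z_k|) for z_k = -5: log(6/5) = 0.1823
  log(r/|z_k|) for z_k = -2: log(6/2) = 1.0986
Sum over inside zeros: 2.7850.
I(r) = log|p(0)| + (inside sum) = 4.3820 + 2.7850 = 7.1670.
Closed form (all zeros inside, monic): I(r) = n·log(r) = 4·log(6) = 7.1670. ✓

I(r) ≈ 7.1670.


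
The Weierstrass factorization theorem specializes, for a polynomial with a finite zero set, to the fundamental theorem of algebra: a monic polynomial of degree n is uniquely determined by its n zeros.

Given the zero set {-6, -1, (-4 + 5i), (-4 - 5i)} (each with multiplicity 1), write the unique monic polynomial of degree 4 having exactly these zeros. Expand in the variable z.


The polynomial is p(z) = ∏_{α ∈ S} (z − α), where S = {-6, -1, (-4 + 5i), (-4 - 5i)}.
Expanding the product yields: p(z) = z^4 + 15·z^3 + 103·z^2 + 335·z + 246.
Note conjugate pairs combine to real quadratics: (z − (-4+5i))(z − (-4−5i)) = z² + 8z + 41.
The resulting polynomial has degree 4 and real coefficients as required.

p(z) = z^4 + 15·z^3 + 103·z^2 + 335·z + 246.


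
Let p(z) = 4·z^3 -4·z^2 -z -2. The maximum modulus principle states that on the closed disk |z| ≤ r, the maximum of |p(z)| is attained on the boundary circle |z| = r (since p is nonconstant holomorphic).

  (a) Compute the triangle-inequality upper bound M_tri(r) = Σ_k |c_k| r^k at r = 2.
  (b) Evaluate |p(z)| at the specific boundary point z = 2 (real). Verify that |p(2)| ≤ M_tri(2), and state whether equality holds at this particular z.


Coefficients: c_0 = -2, c_1 = -1, c_2 = -4, c_3 = 4. Radius r = 2.
Part (a). Triangle bound: M_tri(r) = Σ_k |c_k| r^k
  = |-2|·2^0 + |-1|·2^1 + |-4|·2^2 + |4|·2^3
  = 2 + 2 + 16 + 32 = 52.
This bounds M(r) := max_{|z|=r} |p(z)| from above; equality holds iff all terms c_k z^k can be made to align in phase at a single z on |z|=r.
Part (b). At z = 2 (real, on the circle |z| = r):
  p(2) = (-2)·2^0 + (-1)·2^1 + (-4)·2^2 + (4)·2^3 = 12.
  |p(2)| = 12.
Check: |p(2)| = 12 ≤ 52 = M_tri(2). ✓ Equality does not hold at z = 2 (the coefficients have mixed signs, so the terms do not all align in phase there).

M_tri(2) = 52; |p(2)| = 12; equality at z=2: no.


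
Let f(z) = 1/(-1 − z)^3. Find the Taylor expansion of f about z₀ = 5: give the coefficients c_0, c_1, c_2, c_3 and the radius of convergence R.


Let w = z − z₀, so z = z₀ + w.
Then -1 − z = -1 − (z₀ + w) = (-1 − z₀) − w = -6 − w.
f(z) = 1/(-6 − w)^3 = (1/(-6)^3) · (1 − w/(-6))^{−3}.
By the binomial series (1−u)^{−3} = Σ_{n≥0} C(n+2, 2) u^n for |u|<1, with u = w/(-6):
  c_n = C(n+2, 2) / (-6)^(n+3).
  c_0 = 1/(-6)^3 = -1/216.
  c_1 = 3/(-6)^4 = 1/432.
  c_2 = 6/(-6)^5 = -1/1296.
  c_3 = 10/(-6)^6 = 5/23328.
The series is valid for |w/d| < 1, i.e. |z − z₀| < |d|.
Radius of convergence: R = |-1 − z₀| = |-6| = 6 (distance from z₀ to the singularity z = -1).

c_0 = -1/216, c_1 = 1/432, c_2 = -1/1296, c_3 = 5/23328; R = 6.


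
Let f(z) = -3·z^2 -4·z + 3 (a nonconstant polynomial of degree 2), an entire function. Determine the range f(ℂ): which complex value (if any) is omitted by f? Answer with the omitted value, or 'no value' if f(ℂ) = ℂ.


Little Picard bounds the complement of f(ℂ) to at most one point.
For every w ∈ ℂ, the equation p(z) − w = 0 is a nonconstant polynomial in z and hence has at least one root by the fundamental theorem of algebra. So p is surjective onto ℂ, omitting no value.

Omitted value: no value.


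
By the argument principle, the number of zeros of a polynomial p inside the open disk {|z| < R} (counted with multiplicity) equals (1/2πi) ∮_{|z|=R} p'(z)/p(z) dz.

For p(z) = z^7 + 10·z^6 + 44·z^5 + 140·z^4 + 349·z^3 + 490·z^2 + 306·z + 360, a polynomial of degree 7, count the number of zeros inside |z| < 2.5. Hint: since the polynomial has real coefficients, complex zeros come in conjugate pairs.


The zeros of p are: -4, (0 + 3i), (0 - 3i), (-3 + 1i), (-3 - 1i), (0 + 1i), (0 - 1i).
Their magnitudes are: 4, 3, 3, 3.162, 3.162, 1, 1.
Zeros with |z| < R = 2.5: (0 + 1i), (0 - 1i).
Count = 2.
By the argument principle, (1/2πi) ∮_{|z|=R} p'(z)/p(z) dz equals exactly this count.

Number of zeros inside |z| < 2.5: 2.


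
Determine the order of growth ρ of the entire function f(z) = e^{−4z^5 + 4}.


|e^{−4z^5 + 4}| = e^{Re(-4·z^5) + 4} ≤ e^{4|z|^5 + 4} = e^{4r^5 + 4} on |z| = r, so ρ ≤ 5. Choosing z on |z|=r so that -4·z^5 is real positive (always possible by picking arg z appropriately) gives |f(z)| = e^{4r^5 + 4}, matching the bound. The additive constant 4 does not affect log log M(r) ~ 5·log r. Hence ρ = 5.
Therefore ρ = 5.

Order ρ = 5.


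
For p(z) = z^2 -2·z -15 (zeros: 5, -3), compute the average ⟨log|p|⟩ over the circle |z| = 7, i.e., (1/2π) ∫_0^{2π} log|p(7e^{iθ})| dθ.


Zeros: -3, 5; r = 7.
Inside |z| < r: -3, 5. Outside (|z| ≥ r): ∅.
p(0) = -15, so log|p(0)| = log(15) = 2.7081.
Apply Jensen: I(r) = log|p(0)| + Σ_k log(r/|z_k|), summed over zeros inside |z| < r.
  log(r/|z_k|) for z_k = 5: log(7/5) = 0.3365
  log(r/|z_k|) for z_k = -3: log(7/3) = 0.8473
Sum over inside zeros: 1.1838.
I(r) = log|p(0)| + (inside sum) = 2.7081 + 1.1838 = 3.8918.
Closed form (all zeros inside, monic): I(r) = n·log(r) = 2·log(7) = 3.8918. ✓

I(r) ≈ 3.8918.


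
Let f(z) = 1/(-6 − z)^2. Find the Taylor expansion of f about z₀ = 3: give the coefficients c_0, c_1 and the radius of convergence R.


Let w = z − z₀, so z = z₀ + w.
Then -6 − z = -6 − (z₀ + w) = (-6 − z₀) − w = -9 − w.
f(z) = 1/(-9 − w)^2 = (1/(-9)^2) · (1 − w/(-9))^{−2}.
By the binomial series (1−u)^{−2} = Σ_{n≥0} C(n+1, 1) u^n for |u|<1, with u = w/(-9):
  c_n = C(n+1, 1) / (-9)^(n+2).
  c_0 = 1/(-9)^2 = 1/81.
  c_1 = 2/(-9)^3 = -2/729.
The series is valid for |w/d| < 1, i.e. |z − z₀| < |d|.
Radius of convergence: R = |-6 − z₀| = |-9| = 9 (distance from z₀ to the singularity z = -6).

c_0 = 1/81, c_1 = -2/729; R = 9.


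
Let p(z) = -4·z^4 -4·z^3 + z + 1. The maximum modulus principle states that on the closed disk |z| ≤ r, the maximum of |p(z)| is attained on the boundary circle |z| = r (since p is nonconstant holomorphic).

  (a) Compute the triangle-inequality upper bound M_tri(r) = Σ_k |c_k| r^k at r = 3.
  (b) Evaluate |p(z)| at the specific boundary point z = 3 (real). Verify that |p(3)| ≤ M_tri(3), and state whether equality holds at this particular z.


Coefficients: c_0 = 1, c_1 = 1, c_2 = 0, c_3 = -4, c_4 = -4. Radius r = 3.
Part (a). Triangle bound: M_tri(r) = Σ_k |c_k| r^k
  = |1|·3^0 + |1|·3^1 + |0|·3^2 + |-4|·3^3 + |-4|·3^4
  = 1 + 3 + 0 + 108 + 324 = 436.
This bounds M(r) := max_{|z|=r} |p(z)| from above; equality holds iff all terms c_k z^k can be made to align in phase at a single z on |z|=r.
Part (b). At z = 3 (real, on the circle |z| = r):
  p(3) = (1)·3^0 + (1)·3^1 + (0)·3^2 + (-4)·3^3 + (-4)·3^4 = -428.
  |p(3)| = 428.
Check: |p(3)| = 428 ≤ 436 = M_tri(3). ✓ Equality does not hold at z = 3 (the coefficients have mixed signs, so the terms do not all align in phase there).

M_tri(3) = 436; |p(3)| = 428; equality at z=3: no.


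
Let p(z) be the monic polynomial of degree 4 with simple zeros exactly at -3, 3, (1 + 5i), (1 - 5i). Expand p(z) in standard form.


The polynomial is p(z) = ∏_{α ∈ S} (z − α), where S = {-3, 3, (1 + 5i), (1 - 5i)}.
Expanding the product yields: p(z) = z^4 -2·z^3 + 17·z^2 + 18·z -234.
Note conjugate pairs combine to real quadratics: (z − (1+5i))(z − (1−5i)) = z² − 2z + 26.
The resulting polynomial has degree 4 and real coefficients as required.

p(z) = z^4 -2·z^3 + 17·z^2 + 18·z -234.


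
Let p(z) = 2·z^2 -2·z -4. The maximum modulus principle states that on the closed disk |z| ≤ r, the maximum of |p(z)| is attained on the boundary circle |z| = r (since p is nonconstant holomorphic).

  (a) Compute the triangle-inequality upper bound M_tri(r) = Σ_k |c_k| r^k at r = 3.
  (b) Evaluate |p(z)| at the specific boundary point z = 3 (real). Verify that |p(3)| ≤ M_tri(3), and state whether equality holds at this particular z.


Coefficients: c_0 = -4, c_1 = -2, c_2 = 2. Radius r = 3.
Part (a). Triangle bound: M_tri(r) = Σ_k |c_k| r^k
  = |-4|·3^0 + |-2|·3^1 + |2|·3^2
  = 4 + 6 + 18 = 28.
This bounds M(r) := max_{|z|=r} |p(z)| from above; equality holds iff all terms c_k z^k can be made to align in phase at a single z on |z|=r.
Part (b). At z = 3 (real, on the circle |z| = r):
  p(3) = (-4)·3^0 + (-2)·3^1 + (2)·3^2 = 8.
  |p(3)| = 8.
Check: |p(3)| = 8 ≤ 28 = M_tri(3). ✓ Equality does not hold at z = 3 (the coefficients have mixed signs, so the terms do not all align in phase there).

M_tri(3) = 28; |p(3)| = 8; equality at z=3: no.


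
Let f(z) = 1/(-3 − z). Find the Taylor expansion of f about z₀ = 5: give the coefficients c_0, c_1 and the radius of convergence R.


Let w = z − z₀, so z = z₀ + w.
Then -3 − z = -3 − (z₀ + w) = (-3 − z₀) − w = -8 − w.
f(z) = 1/(-8 − w) = (1/(-8)) · 1/(1 − w/(-8)) = Σ_{n≥0} w^n / (-8)^(n+1).
So c_n = 1/(-8)^(n+1):
  c_0 = 1/(-8)^1 = -1/8.
  c_1 = 1/(-8)^2 = 1/64.
The series is valid for |w/d| < 1, i.e. |z − z₀| < |d|.
Radius of convergence: R = |-3 − z₀| = |-8| = 8 (distance from z₀ to the singularity z = -3).

c_0 = -1/8, c_1 = 1/64; R = 8.


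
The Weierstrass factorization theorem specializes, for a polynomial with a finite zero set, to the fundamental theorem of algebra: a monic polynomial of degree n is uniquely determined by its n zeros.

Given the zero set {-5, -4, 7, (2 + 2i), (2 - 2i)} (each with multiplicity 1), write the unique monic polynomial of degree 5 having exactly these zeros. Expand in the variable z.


The polynomial is p(z) = ∏_{α ∈ S} (z − α), where S = {-5, -4, 7, (2 + 2i), (2 - 2i)}.
Expanding the product yields: p(z) = z^5 -2·z^4 -43·z^3 + 48·z^2 + 216·z -1120.
Note conjugate pairs combine to real quadratics: (z − (2+2i))(z − (2−2i)) = z² − 4z + 8.
The resulting polynomial has degree 5 and real coefficients as required.

p(z) = z^5 -2·z^4 -43·z^3 + 48·z^2 + 216·z -1120.


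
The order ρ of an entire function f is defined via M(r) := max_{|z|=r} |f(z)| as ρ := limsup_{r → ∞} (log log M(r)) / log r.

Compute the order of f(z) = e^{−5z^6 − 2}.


|e^{−5z^6 − 2}| = e^{Re(-5·z^6) + -2} ≤ e^{5|z|^6 + -2} = e^{5r^6 + -2} on |z| = r, so ρ ≤ 6. Choosing z on |z|=r so that -5·z^6 is real positive (always possible by picking arg z appropriately) gives |f(z)| = e^{5r^6 + -2}, matching the bound. The additive constant -2 does not affect log log M(r) ~ 6·log r. Hence ρ = 6.
Therefore ρ = 6.

Order ρ = 6.


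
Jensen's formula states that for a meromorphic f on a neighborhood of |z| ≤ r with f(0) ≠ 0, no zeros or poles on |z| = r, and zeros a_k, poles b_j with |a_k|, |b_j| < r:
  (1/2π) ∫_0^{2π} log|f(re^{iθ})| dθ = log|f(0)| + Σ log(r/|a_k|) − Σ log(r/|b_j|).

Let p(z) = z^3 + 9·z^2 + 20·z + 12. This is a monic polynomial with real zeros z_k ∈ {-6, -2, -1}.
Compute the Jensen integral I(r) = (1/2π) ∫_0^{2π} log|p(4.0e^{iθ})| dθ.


Zeros: -6, -2, -1; r = 4.0.
Inside |z| < r: -2, -1. Outside (|z| ≥ r): -6.
p(0) = 12, so log|p(0)| = log(12) = 2.4849.
Apply Jensen: I(r) = log|p(0)| + Σ_k log(r/|z_k|), summed over zeros inside |z| < r.
  log(r/|z_k|) for z_k = -2: log(4.0/2) = 0.6931
  log(r/|z_k|) for z_k = -1: log(4.0/1) = 1.3863
  Outside zeros (-6) contribute nothing to the Jensen sum.
Sum over inside zeros: 2.0794.
I(r) = log|p(0)| + (inside sum) = 2.4849 + 2.0794 = 4.5643.
Note: since some zeros are outside |z| ≤ r, the simplified n·log(r) form does NOT apply — only the inside zeros contribute.

I(r) ≈ 4.5643.


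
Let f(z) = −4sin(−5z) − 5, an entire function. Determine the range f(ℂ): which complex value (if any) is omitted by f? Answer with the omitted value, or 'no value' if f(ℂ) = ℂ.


Little Picard bounds the complement of f(ℂ) to at most one point.
sin is entire and surjective onto ℂ: for every w ∈ ℂ, sin(ζ) = w has a solution ζ ∈ ℂ (e.g., via the complex inverse arcsin). With ζ = −5z this gives z = ζ/(-5). Then -4·sin(−5z) takes every value in -4·ℂ = ℂ, and adding -5 is a bijection of ℂ. So f is surjective and omits no value. (Note: only on the real line is sin bounded by [−1, 1].)

Omitted value: no value.


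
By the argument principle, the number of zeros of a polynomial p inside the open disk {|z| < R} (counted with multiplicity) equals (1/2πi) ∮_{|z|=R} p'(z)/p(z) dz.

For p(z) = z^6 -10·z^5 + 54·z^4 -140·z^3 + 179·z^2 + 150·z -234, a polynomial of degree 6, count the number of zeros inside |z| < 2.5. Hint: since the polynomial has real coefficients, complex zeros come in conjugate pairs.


The zeros of p are: (2 + 3i), (2 - 3i), 1, (3 + 3i), (3 - 3i), -1.
Their magnitudes are: 3.606, 3.606, 1, 4.243, 4.243, 1.
Zeros with |z| < R = 2.5: 1, -1.
Count = 2.
By the argument principle, (1/2πi) ∮_{|z|=R} p'(z)/p(z) dz equals exactly this count.

Number of zeros inside |z| < 2.5: 2.


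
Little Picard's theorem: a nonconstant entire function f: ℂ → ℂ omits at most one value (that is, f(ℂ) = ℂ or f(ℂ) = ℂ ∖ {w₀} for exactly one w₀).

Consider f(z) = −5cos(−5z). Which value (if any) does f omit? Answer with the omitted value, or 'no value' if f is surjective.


Little Picard bounds the complement of f(ℂ) to at most one point.
cos is entire and surjective onto ℂ: for every w ∈ ℂ, cos(ζ) = w has a solution ζ ∈ ℂ (e.g., via the complex inverse arccos). With ζ = −5z this gives z = ζ/(-5). Then -5·cos(−5z) takes every value in -5·ℂ = ℂ, and adding 0 is a bijection of ℂ. So f is surjective and omits no value. (Note: only on the real line is cos bounded by [−1, 1].)

Omitted value: no value.


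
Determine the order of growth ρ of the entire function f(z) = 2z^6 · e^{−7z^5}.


M(r) = max_{|z|=r} |2|·|z|^6·|e^{−7z^5}| = 2·r^6 · e^{7r^5} (the factors attain their maxima compatibly on |z|=r). Then log M(r) = log 2 + 6·log r + 7r^5, dominated by the last term, so log log M(r) ~ 5·log r. The polynomial factor 2z^6 contributes only a log r term and does not affect the order. ρ = 5.
Therefore ρ = 5.

Order ρ = 5.


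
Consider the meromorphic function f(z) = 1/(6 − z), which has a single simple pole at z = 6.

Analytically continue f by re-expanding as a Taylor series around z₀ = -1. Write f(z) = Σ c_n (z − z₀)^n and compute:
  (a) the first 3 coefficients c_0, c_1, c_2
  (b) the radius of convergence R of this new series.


Let w = z − z₀, so z = z₀ + w.
Then 6 − z = 6 − (z₀ + w) = (6 − z₀) − w = 7 − w.
f(z) = 1/(7 − w) = (1/(7)) · 1/(1 − w/(7)) = Σ_{n≥0} w^n / (7)^(n+1).
So c_n = 1/(7)^(n+1):
  c_0 = 1/(7)^1 = 1/7.
  c_1 = 1/(7)^2 = 1/49.
  c_2 = 1/(7)^3 = 1/343.
The series is valid for |w/d| < 1, i.e. |z − z₀| < |d|.
Radius of convergence: R = |6 − z₀| = |7| = 7 (distance from z₀ to the singularity z = 6).

c_0 = 1/7, c_1 = 1/49, c_2 = 1/343; R = 7.


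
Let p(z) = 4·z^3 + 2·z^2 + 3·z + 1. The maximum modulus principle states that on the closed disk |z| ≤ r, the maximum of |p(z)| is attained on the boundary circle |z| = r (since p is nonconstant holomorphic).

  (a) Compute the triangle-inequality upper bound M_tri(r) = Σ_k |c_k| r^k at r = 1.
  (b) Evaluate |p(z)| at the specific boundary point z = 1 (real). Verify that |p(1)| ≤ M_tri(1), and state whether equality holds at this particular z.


Coefficients: c_0 = 1, c_1 = 3, c_2 = 2, c_3 = 4. Radius r = 1.
Part (a). Triangle bound: M_tri(r) = Σ_k |c_k| r^k
  = |1|·1^0 + |3|·1^1 + |2|·1^2 + |4|·1^3
  = 1 + 3 + 2 + 4 = 10.
This bounds M(r) := max_{|z|=r} |p(z)| from above; equality holds iff all terms c_k z^k can be made to align in phase at a single z on |z|=r.
Part (b). At z = 1 (real, on the circle |z| = r):
  p(1) = (1)·1^0 + (3)·1^1 + (2)·1^2 + (4)·1^3 = 10.
  |p(1)| = 10.
Since all nonzero coefficients share the same sign, |p(1)| = 10 = M_tri(1); the triangle bound is attained at z = 1, so in fact M(r) = 10.

M_tri(1) = 10; |p(1)| = 10; equality at z=1: yes.


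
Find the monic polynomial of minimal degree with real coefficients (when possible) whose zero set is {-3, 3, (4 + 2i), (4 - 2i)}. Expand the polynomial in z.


The polynomial is p(z) = ∏_{α ∈ S} (z − α), where S = {-3, 3, (4 + 2i), (4 - 2i)}.
Expanding the product yields: p(z) = z^4 -8·z^3 + 11·z^2 + 72·z -180.
Note conjugate pairs combine to real quadratics: (z − (4+2i))(z − (4−2i)) = z² − 8z + 20.
The resulting polynomial has degree 4 and real coefficients as required.

p(z) = z^4 -8·z^3 + 11·z^2 + 72·z -180.


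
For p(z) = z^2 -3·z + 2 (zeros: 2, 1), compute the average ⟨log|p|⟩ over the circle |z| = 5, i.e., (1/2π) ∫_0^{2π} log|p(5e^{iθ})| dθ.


Zeros: 1, 2; r = 5.
Inside |z| < r: 1, 2. Outside (|z| ≥ r): ∅.
p(0) = 2, so log|p(0)| = log(2) = 0.6931.
Apply Jensen: I(r) = log|p(0)| + Σ_k log(r/|z_k|), summed over zeros inside |z| < r.
  log(r/|z_k|) for z_k = 2: log(5/2) = 0.9163
  log(r/|z_k|) for z_k = 1: log(5/1) = 1.6094
Sum over inside zeros: 2.5257.
I(r) = log|p(0)| + (inside sum) = 0.6931 + 2.5257 = 3.2189.
Closed form (all zeros inside, monic): I(r) = n·log(r) = 2·log(5) = 3.2189. ✓

I(r) ≈ 3.2189.


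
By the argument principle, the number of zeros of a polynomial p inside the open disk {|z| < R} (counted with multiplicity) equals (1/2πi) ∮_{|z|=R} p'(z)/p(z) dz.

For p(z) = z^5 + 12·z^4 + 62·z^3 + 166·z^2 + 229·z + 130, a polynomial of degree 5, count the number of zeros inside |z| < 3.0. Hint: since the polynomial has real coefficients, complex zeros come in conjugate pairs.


The zeros of p are: (-2 + 1i), (-2 - 1i), (-3 + 2i), (-3 - 2i), -2.
Their magnitudes are: 2.236, 2.236, 3.606, 3.606, 2.
Zeros with |z| < R = 3.0: (-2 + 1i), (-2 - 1i), -2.
Count = 3.
By the argument principle, (1/2πi) ∮_{|z|=R} p'(z)/p(z) dz equals exactly this count.

Number of zeros inside |z| < 3.0: 3.


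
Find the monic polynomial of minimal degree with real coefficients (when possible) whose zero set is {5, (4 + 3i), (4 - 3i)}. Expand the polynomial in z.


The polynomial is p(z) = ∏_{α ∈ S} (z − α), where S = {5, (4 + 3i), (4 - 3i)}.
Expanding the product yields: p(z) = z^3 -13·z^2 + 65·z -125.
Note conjugate pairs combine to real quadratics: (z − (4+3i))(z − (4−3i)) = z² − 8z + 25.
The resulting polynomial has degree 3 and real coefficients as required.

p(z) = z^3 -13·z^2 + 65·z -125.


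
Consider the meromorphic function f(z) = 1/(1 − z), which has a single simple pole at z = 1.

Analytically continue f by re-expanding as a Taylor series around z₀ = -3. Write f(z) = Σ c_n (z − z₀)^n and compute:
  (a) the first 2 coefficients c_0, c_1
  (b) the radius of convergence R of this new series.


Let w = z − z₀, so z = z₀ + w.
Then 1 − z = 1 − (z₀ + w) = (1 − z₀) − w = 4 − w.
f(z) = 1/(4 − w) = (1/(4)) · 1/(1 − w/(4)) = Σ_{n≥0} w^n / (4)^(n+1).
So c_n = 1/(4)^(n+1):
  c_0 = 1/(4)^1 = 1/4.
  c_1 = 1/(4)^2 = 1/16.
The series is valid for |w/d| < 1, i.e. |z − z₀| < |d|.
Radius of convergence: R = |1 − z₀| = |4| = 4 (distance from z₀ to the singularity z = 1).

c_0 = 1/4, c_1 = 1/16; R = 4.


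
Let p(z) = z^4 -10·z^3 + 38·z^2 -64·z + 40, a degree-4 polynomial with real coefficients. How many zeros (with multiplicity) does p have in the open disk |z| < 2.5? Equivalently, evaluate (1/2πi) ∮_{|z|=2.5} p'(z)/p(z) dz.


The zeros of p are: (3 + 1i), (3 - 1i), 2, 2.
Their magnitudes are: 3.162, 3.162, 2, 2.
Zeros with |z| < R = 2.5: 2, 2.
Count = 2.
By the argument principle, (1/2πi) ∮_{|z|=R} p'(z)/p(z) dz equals exactly this count.

Number of zeros inside |z| < 2.5: 2.


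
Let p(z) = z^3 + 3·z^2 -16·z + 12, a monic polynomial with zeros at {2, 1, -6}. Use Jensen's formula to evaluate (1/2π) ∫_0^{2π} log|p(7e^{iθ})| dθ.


Zeros: -6, 1, 2; r = 7.
Inside |z| < r: -6, 1, 2. Outside (|z| ≥ r): ∅.
p(0) = 12, so log|p(0)| = log(12) = 2.4849.
Apply Jensen: I(r) = log|p(0)| + Σ_k log(r/|z_k|), summed over zeros inside |z| < r.
  log(r/|z_k|) for z_k = 2: log(7/2) = 1.2528
  log(r/|z_k|) for z_k = 1: log(7/1) = 1.9459
  log(r/|z_k|) for z_k = -6: log(7/6) = 0.1542
Sum over inside zeros: 3.3528.
I(r) = log|p(0)| + (inside sum) = 2.4849 + 3.3528 = 5.8377.
Closed form (all zeros inside, monic): I(r) = n·log(r) = 3·log(7) = 5.8377. ✓

I(r) ≈ 5.8377.


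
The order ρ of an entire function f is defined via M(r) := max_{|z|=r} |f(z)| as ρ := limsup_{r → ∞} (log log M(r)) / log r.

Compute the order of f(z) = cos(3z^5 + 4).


Write cos(w) = (e^{iw} ± e^{−iw})/(2 or 2i), so |cos(w)| ≤ e^{|w|}. With w = 3z^5 + 4, |w| ≤ 3r^5 + 4 on |z|=r, giving M(r) ≤ e^{3r^5 + 4} and ρ ≤ 5. For the lower bound, choose z on |z|=r with 3z^5 purely imaginary of modulus 3r^5; then |cos(3z^5 + 4)| grows like e^{3r^5}/2, so ρ ≥ 5. Hence ρ = 5.
Therefore ρ = 5.

Order ρ = 5.


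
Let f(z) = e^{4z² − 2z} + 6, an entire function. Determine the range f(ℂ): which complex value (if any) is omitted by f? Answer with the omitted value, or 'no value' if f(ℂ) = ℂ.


Little Picard bounds the complement of f(ℂ) to at most one point.
The exponent g(z) = 4z² − 2z is a nonconstant polynomial, hence surjective onto ℂ. So e^{g(z)} takes every value in {e^w : w ∈ ℂ} = ℂ ∖ {0}. Adding 6 shifts the range to ℂ ∖ {6}. f omits exactly 6.

Omitted value: 6.


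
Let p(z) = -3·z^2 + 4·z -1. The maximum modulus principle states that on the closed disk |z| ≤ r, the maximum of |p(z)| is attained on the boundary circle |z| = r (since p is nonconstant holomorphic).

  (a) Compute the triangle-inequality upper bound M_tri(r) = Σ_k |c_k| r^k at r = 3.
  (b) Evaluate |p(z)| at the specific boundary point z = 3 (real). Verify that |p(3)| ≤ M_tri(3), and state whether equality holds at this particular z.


Coefficients: c_0 = -1, c_1 = 4, c_2 = -3. Radius r = 3.
Part (a). Triangle bound: M_tri(r) = Σ_k |c_k| r^k
  = |-1|·3^0 + |4|·3^1 + |-3|·3^2
  = 1 + 12 + 27 = 40.
This bounds M(r) := max_{|z|=r} |p(z)| from above; equality holds iff all terms c_k z^k can be made to align in phase at a single z on |z|=r.
Part (b). At z = 3 (real, on the circle |z| = r):
  p(3) = (-1)·3^0 + (4)·3^1 + (-3)·3^2 = -16.
  |p(3)| = 16.
Check: |p(3)| = 16 ≤ 40 = M_tri(3). ✓ Equality does not hold at z = 3 (the coefficients have mixed signs, so the terms do not all align in phase there).

M_tri(3) = 40; |p(3)| = 16; equality at z=3: no.


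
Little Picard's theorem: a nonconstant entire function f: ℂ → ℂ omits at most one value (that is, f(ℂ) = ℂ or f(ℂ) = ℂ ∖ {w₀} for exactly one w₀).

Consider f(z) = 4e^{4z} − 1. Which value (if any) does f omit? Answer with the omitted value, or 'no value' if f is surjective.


Little Picard bounds the complement of f(ℂ) to at most one point.
e^{4z} is never zero on ℂ, so 4·e^{4z} takes every value in ℂ ∖ {0}. Adding -1 shifts the range to ℂ ∖ {-1}. Thus f omits exactly the value -1.

Omitted value: -1.


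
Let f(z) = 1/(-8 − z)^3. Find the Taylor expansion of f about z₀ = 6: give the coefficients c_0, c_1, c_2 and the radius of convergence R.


Let w = z − z₀, so z = z₀ + w.
Then -8 − z = -8 − (z₀ + w) = (-8 − z₀) − w = -14 − w.
f(z) = 1/(-14 − w)^3 = (1/(-14)^3) · (1 − w/(-14))^{−3}.
By the binomial series (1−u)^{−3} = Σ_{n≥0} C(n+2, 2) u^n for |u|<1, with u = w/(-14):
  c_n = C(n+2, 2) / (-14)^(n+3).
  c_0 = 1/(-14)^3 = -1/2744.
  c_1 = 3/(-14)^4 = 3/38416.
  c_2 = 6/(-14)^5 = -3/268912.
The series is valid for |w/d| < 1, i.e. |z − z₀| < |d|.
Radius of convergence: R = |-8 − z₀| = |-14| = 14 (distance from z₀ to the singularity z = -8).

c_0 = -1/2744, c_1 = 3/38416, c_2 = -3/268912; R = 14.


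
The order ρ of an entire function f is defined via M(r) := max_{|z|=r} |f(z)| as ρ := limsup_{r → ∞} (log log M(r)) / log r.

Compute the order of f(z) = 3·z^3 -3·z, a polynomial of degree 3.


|f(z)| ≤ Σ|c_k|·r^k = O(r^3) as r → ∞. Polynomial growth is O(e^{r^ε}) for every ε > 0 (since r^3/e^{r^ε} → 0), so ρ ≤ ε for all ε > 0, i.e. ρ = 0. Every nonconstant polynomial has order 0.
Therefore ρ = 0.

Order ρ = 0.


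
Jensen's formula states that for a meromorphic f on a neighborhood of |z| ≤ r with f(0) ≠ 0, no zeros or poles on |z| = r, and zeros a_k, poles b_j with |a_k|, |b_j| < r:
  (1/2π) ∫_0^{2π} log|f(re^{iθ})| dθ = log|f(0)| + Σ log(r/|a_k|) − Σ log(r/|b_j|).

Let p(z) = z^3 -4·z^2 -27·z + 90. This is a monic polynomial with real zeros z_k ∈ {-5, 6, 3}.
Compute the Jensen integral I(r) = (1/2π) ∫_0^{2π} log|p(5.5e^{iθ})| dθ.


Zeros: -5, 3, 6; r = 5.5.
Inside |z| < r: -5, 3. Outside (|z| ≥ r): 6.
p(0) = 90, so log|p(0)| = log(90) = 4.4998.
Apply Jensen: I(r) = log|p(0)| + Σ_k log(r/|z_k|), summed over zeros inside |z| < r.
  log(r/|z_k|) for z_k = -5: log(5.5/5) = 0.0953
  log(r/|z_k|) for z_k = 3: log(5.5/3) = 0.6061
  Outside zeros (6) contribute nothing to the Jensen sum.
Sum over inside zeros: 0.7014.
I(r) = log|p(0)| + (inside sum) = 4.4998 + 0.7014 = 5.2013.
Note: since some zeros are outside |z| ≤ r, the simplified n·log(r) form does NOT apply — only the inside zeros contribute.

I(r) ≈ 5.2013.


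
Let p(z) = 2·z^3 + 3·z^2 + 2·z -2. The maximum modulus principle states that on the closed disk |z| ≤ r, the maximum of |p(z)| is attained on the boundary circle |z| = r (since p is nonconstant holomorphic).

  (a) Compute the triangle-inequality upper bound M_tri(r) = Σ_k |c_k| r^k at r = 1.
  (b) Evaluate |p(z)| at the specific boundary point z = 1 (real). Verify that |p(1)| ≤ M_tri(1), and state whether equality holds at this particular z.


Coefficients: c_0 = -2, c_1 = 2, c_2 = 3, c_3 = 2. Radius r = 1.
Part (a). Triangle bound: M_tri(r) = Σ_k |c_k| r^k
  = |-2|·1^0 + |2|·1^1 + |3|·1^2 + |2|·1^3
  = 2 + 2 + 3 + 2 = 9.
This bounds M(r) := max_{|z|=r} |p(z)| from above; equality holds iff all terms c_k z^k can be made to align in phase at a single z on |z|=r.
Part (b). At z = 1 (real, on the circle |z| = r):
  p(1) = (-2)·1^0 + (2)·1^1 + (3)·1^2 + (2)·1^3 = 5.
  |p(1)| = 5.
Check: |p(1)| = 5 ≤ 9 = M_tri(1). ✓ Equality does not hold at z = 1 (the coefficients have mixed signs, so the terms do not all align in phase there).

M_tri(1) = 9; |p(1)| = 5; equality at z=1: no.


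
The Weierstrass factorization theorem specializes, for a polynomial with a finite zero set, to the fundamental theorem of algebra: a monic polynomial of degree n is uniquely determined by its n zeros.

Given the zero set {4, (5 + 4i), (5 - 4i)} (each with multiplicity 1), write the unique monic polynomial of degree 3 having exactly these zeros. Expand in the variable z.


The polynomial is p(z) = ∏_{α ∈ S} (z − α), where S = {4, (5 + 4i), (5 - 4i)}.
Expanding the product yields: p(z) = z^3 -14·z^2 + 81·z -164.
Note conjugate pairs combine to real quadratics: (z − (5+4i))(z − (5−4i)) = z² − 10z + 41.
The resulting polynomial has degree 3 and real coefficients as required.

p(z) = z^3 -14·z^2 + 81·z -164.


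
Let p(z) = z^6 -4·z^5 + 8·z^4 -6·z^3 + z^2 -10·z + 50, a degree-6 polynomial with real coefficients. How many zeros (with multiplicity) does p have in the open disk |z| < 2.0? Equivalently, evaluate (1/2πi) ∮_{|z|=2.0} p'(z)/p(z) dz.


The zeros of p are: (1 + 2i), (1 - 2i), (2 + 1i), (2 - 1i), (-1 + 1i), (-1 - 1i).
Their magnitudes are: 2.236, 2.236, 2.236, 2.236, 1.414, 1.414.
Zeros with |z| < R = 2.0: (-1 + 1i), (-1 - 1i).
Count = 2.
By the argument principle, (1/2πi) ∮_{|z|=R} p'(z)/p(z) dz equals exactly this count.

Number of zeros inside |z| < 2.0: 2.


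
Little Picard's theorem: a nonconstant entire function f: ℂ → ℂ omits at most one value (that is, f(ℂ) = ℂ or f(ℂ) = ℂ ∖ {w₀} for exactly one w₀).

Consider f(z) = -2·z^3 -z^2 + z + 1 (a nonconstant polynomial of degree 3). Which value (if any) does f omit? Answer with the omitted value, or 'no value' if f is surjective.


Little Picard bounds the complement of f(ℂ) to at most one point.
For every w ∈ ℂ, the equation p(z) − w = 0 is a nonconstant polynomial in z and hence has at least one root by the fundamental theorem of algebra. So p is surjective onto ℂ, omitting no value.

Omitted value: no value.


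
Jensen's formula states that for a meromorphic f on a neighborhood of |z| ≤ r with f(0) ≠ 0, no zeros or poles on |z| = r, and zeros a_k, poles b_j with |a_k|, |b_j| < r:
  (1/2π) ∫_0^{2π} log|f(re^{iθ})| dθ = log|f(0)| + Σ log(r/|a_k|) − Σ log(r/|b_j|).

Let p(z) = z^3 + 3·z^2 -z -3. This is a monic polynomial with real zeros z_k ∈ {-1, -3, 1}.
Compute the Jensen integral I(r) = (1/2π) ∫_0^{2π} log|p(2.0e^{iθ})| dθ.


Zeros: -3, -1, 1; r = 2.0.
Inside |z| < r: -1, 1. Outside (|z| ≥ r): -3.
p(0) = -3, so log|p(0)| = log(3) = 1.0986.
Apply Jensen: I(r) = log|p(0)| + Σ_k log(r/|z_k|), summed over zeros inside |z| < r.
  log(r/|z_k|) for z_k = -1: log(2.0/1) = 0.6931
  log(r/|z_k|) for z_k = 1: log(2.0/1) = 0.6931
  Outside zeros (-3) contribute nothing to the Jensen sum.
Sum over inside zeros: 1.3863.
I(r) = log|p(0)| + (inside sum) = 1.0986 + 1.3863 = 2.4849.
Note: since some zeros are outside |z| ≤ r, the simplified n·log(r) form does NOT apply — only the inside zeros contribute.

I(r) ≈ 2.4849.


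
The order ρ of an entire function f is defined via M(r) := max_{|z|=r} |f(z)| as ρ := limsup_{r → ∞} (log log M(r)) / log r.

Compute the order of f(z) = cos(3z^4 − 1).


Write cos(w) = (e^{iw} ± e^{−iw})/(2 or 2i), so |cos(w)| ≤ e^{|w|}. With w = 3z^4 − 1, |w| ≤ 3r^4 + 1 on |z|=r, giving M(r) ≤ e^{3r^4 + 1} and ρ ≤ 4. For the lower bound, choose z on |z|=r with 3z^4 purely imaginary of modulus 3r^4; then |cos(3z^4 − 1)| grows like e^{3r^4}/2, so ρ ≥ 4. Hence ρ = 4.
Therefore ρ = 4.

Order ρ = 4.


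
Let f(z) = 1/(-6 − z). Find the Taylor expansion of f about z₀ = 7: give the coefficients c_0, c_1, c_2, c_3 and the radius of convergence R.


Let w = z − z₀, so z = z₀ + w.
Then -6 − z = -6 − (z₀ + w) = (-6 − z₀) − w = -13 − w.
f(z) = 1/(-13 − w) = (1/(-13)) · 1/(1 − w/(-13)) = Σ_{n≥0} w^n / (-13)^(n+1).
So c_n = 1/(-13)^(n+1):
  c_0 = 1/(-13)^1 = -1/13.
  c_1 = 1/(-13)^2 = 1/169.
  c_2 = 1/(-13)^3 = -1/2197.
  c_3 = 1/(-13)^4 = 1/28561.
The series is valid for |w/d| < 1, i.e. |z − z₀| < |d|.
Radius of convergence: R = |-6 − z₀| = |-13| = 13 (distance from z₀ to the singularity z = -6).

c_0 = -1/13, c_1 = 1/169, c_2 = -1/2197, c_3 = 1/28561; R = 13.


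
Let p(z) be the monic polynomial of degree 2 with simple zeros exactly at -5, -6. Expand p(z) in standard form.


The polynomial is p(z) = ∏_{α ∈ S} (z − α), where S = {-5, -6}.
Expanding the product yields: p(z) = z^2 + 11·z + 30.
The resulting polynomial has degree 2 and real coefficients as required.

p(z) = z^2 + 11·z + 30.
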